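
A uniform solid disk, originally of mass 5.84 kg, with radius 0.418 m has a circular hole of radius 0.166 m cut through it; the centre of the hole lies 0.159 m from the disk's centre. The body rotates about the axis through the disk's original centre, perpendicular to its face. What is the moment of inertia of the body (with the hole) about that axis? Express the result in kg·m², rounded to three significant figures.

Unpierced body about its centre: I₀ = (1/2)MR² = (1/2)(5.84)(0.418)² = 0.51019 kg·m².
The removed disk has mass m = M·(r/R)² = (5.84)(0.166/0.418)² = 0.92104 kg (same uniform areal density).
Its moment of inertia about the rotation axis (parallel-axis theorem): I_hole = (1/2)mr² + md² = (1/2)(0.92104)(0.166)² + (0.92104)(0.159)² = 0.035975 kg·m².
Treating the hole as negative mass, I = I₀ − I_hole = 0.51019 − 0.035975 = 0.47422 kg·m².

0.474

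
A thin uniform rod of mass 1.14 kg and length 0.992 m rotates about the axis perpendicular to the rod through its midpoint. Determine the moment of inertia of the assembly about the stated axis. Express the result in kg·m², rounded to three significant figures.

I_cm = (1/12)ML² = (1/12)(1.14)(0.992)² = 0.093486 kg·m²; axis through the centre, so I = 0.093486 kg·m².

0.0935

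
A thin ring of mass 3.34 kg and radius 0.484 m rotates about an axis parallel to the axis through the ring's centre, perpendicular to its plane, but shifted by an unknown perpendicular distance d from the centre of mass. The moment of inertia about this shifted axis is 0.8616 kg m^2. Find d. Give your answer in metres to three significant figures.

0.154

About the centre-of-mass axis, I_cm = MR² = (3.34)(0.484)² = 0.78242 kg m^2.
Parallel axis theorem: I = I_cm + Md², so Md² = 0.8616 − 0.78242 = 0.079185 kg m^2.
d = √(0.079185 / 3.34) = 0.15397 m.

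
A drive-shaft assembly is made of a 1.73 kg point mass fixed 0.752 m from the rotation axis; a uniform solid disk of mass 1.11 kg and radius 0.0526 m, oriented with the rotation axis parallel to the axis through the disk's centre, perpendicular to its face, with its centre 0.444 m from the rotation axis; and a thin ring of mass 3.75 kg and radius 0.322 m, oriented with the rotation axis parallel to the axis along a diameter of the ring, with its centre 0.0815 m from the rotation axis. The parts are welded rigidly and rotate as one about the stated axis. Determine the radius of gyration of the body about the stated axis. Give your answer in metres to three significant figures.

0.464

Point mass: I_cm = 0; centre at d = 0.752 m, so I = I_cm + Md² gives I = 0 + (1.73)(0.752)² = 0.97832 kg·m².
Solid disk: I_cm = (1/2)MR² = (1/2)(1.11)(0.0526)² = 0.0015356 kg·m²; centre at d = 0.444 m, so I = I_cm + Md² gives I = 0.0015356 + (1.11)(0.444)² = 0.22036 kg·m².
Thin ring: I_cm = (1/2)MR² = (1/2)(3.75)(0.322)² = 0.19441 kg·m²; centre at d = 0.0815 m, so I = I_cm + Md² gives I = 0.19441 + (3.75)(0.0815)² = 0.21932 kg·m².
Total I = 1.418 kg·m²; total mass M = 6.59 kg.
k = √(I/M) = √(1.418/6.59) = 0.46387 m.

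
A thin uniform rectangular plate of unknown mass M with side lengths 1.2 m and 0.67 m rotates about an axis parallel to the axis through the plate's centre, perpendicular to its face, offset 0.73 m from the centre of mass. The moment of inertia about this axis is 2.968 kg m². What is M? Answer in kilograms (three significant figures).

4.30

I = I_cm + Md² = (1/12)M(a²+b²) + Md² = M·[0.0833333·[(1.2)² + (0.67)²] + (0.73)²] = M·0.69031.
So M = 2.968 / 0.69031 = 4.2995 kg.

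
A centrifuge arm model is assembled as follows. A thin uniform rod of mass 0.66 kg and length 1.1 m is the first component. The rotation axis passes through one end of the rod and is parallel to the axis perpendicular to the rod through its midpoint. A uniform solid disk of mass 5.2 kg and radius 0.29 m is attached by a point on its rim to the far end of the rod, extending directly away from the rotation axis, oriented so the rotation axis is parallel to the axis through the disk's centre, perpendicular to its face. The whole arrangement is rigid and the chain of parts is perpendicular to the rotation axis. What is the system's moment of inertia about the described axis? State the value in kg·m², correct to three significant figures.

10.5

Thin rod: I_cm = (1/12)ML² = (1/12)(0.66)(1.1)² = 0.06655 kg·m²; centre at d = 0.55 m, so the parallel axis theorem gives I = 0.06655 + (0.66)(0.55)² = 0.2662 kg·m².
Solid disk: I_cm = (1/2)MR² = (1/2)(5.2)(0.29)² = 0.21866 kg·m²; centre at d = 0.55 + 0.55 + 0.29 = 1.39 m, so the parallel axis theorem gives I = 0.21866 + (5.2)(1.39)² = 10.266 kg·m².
Total I = 0.2662 + 10.266 = 10.532 kg·m².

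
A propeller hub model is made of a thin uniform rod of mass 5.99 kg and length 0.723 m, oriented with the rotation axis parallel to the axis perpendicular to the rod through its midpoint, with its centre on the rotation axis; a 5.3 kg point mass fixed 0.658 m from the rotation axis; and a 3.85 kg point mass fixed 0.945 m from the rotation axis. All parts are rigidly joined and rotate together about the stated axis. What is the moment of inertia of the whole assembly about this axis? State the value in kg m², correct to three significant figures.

Thin rod: I_cm = (1/12)ML² = (1/12)(5.99)(0.723)² = 0.26093 kg m²; axis through the centre, so I = 0.26093 kg m².
Point mass: I_cm = 0; centre at d = 0.658 m, so I = I_cm + Md² gives I = 0 + (5.3)(0.658)² = 2.2947 kg m².
Point mass: I_cm = 0; centre at d = 0.945 m, so I = I_cm + Md² gives I = 0 + (3.85)(0.945)² = 3.4381 kg m².
Total I = 0.26093 + 2.2947 + 3.4381 = 5.9938 kg m².

5.99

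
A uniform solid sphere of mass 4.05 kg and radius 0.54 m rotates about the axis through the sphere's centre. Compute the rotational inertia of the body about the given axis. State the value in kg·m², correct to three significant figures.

0.472

I_cm = (2/5)MR² = (2/5)(4.05)(0.54)² = 0.47239 kg·m²; axis through the centre, so I = 0.47239 kg·m².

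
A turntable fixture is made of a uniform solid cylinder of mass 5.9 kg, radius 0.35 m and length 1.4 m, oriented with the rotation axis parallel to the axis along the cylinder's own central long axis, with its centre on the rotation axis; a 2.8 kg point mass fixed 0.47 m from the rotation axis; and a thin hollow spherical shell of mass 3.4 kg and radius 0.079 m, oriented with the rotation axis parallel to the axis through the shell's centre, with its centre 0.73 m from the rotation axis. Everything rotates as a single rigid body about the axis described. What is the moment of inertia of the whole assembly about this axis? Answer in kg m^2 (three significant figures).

Solid cylinder: I_cm = (1/2)MR² = (1/2)(5.9)(0.35)² = 0.36138 kg m^2; axis through the centre, so I = 0.36138 kg m^2.
Point mass: I_cm = 0; centre at d = 0.47 m, so I = I_cm + Md² gives I = 0 + (2.8)(0.47)² = 0.61852 kg m^2.
Spherical shell: I_cm = (2/3)MR² = (2/3)(3.4)(0.079)² = 0.014146 kg m^2; centre at d = 0.73 m, so I = I_cm + Md² gives I = 0.014146 + (3.4)(0.73)² = 1.826 kg m^2.
Total I = 0.36138 + 0.61852 + 1.826 = 2.8059 kg m^2.

2.81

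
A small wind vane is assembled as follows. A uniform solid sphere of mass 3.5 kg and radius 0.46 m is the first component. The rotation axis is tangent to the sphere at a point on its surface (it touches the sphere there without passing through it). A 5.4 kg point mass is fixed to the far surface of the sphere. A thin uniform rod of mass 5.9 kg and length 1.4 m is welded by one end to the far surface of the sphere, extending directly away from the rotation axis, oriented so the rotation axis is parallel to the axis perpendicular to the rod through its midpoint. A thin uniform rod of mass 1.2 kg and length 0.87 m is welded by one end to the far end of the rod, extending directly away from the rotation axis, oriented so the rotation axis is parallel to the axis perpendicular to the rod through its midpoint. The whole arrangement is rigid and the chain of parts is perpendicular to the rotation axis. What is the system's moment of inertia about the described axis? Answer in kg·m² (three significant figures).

31.2

Solid sphere: I_cm = (2/5)MR² = (2/5)(3.5)(0.46)² = 0.29624 kg·m²; centre at d = 0.46 m, so I = I_cm + Md² gives I = 0.29624 + (3.5)(0.46)² = 1.0368 kg·m².
Point mass: I_cm = 0; centre at d = 0.46 + 0.46 = 0.92 m, so I = I_cm + Md² gives I = 0 + (5.4)(0.92)² = 4.5706 kg·m².
Thin rod: I_cm = (1/12)ML² = (1/12)(5.9)(1.4)² = 0.96367 kg·m²; centre at d = 0.46 + 0.46 + 0.7 = 1.62 m, so I = I_cm + Md² gives I = 0.96367 + (5.9)(1.62)² = 16.448 kg·m².
Thin rod: I_cm = (1/12)ML² = (1/12)(1.2)(0.87)² = 0.07569 kg·m²; centre at d = 0.46 + 0.46 + 0.7 + 0.7 + 0.435 = 2.755 m, so I = I_cm + Md² gives I = 0.07569 + (1.2)(2.755)² = 9.1837 kg·m².
Total I = 1.0368 + 4.5706 + 16.448 + 9.1837 = 31.239 kg·m².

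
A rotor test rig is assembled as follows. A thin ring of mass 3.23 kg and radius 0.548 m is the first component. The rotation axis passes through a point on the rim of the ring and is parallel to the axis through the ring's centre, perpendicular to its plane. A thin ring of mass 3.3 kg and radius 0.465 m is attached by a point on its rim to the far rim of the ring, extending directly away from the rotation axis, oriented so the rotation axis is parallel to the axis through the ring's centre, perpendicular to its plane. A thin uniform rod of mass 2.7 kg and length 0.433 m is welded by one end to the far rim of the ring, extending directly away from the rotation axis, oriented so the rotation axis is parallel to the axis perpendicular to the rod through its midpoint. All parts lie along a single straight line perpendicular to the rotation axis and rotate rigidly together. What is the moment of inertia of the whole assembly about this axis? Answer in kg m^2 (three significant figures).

Thin ring: I_cm = MR² = (3.23)(0.548)² = 0.96998 kg m^2; centre at d = 0.548 m, so the parallel axis theorem gives I = 0.96998 + (3.23)(0.548)² = 1.94 kg m^2.
Thin ring: I_cm = MR² = (3.3)(0.465)² = 0.71354 kg m^2; centre at d = 0.548 + 0.548 + 0.465 = 1.561 m, so the parallel axis theorem gives I = 0.71354 + (3.3)(1.561)² = 8.7547 kg m^2.
Thin rod: I_cm = (1/12)ML² = (1/12)(2.7)(0.433)² = 0.042185 kg m^2; centre at d = 0.548 + 0.548 + 0.465 + 0.465 + 0.2165 = 2.2425 m, so the parallel axis theorem gives I = 0.042185 + (2.7)(2.2425)² = 13.62 kg m^2.
Total I = 1.94 + 8.7547 + 13.62 = 24.315 kg m^2.

24.3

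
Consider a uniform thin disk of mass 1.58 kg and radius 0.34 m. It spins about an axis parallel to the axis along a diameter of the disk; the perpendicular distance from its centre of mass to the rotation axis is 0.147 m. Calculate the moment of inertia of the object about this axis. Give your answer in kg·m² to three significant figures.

0.0798

I_cm = (1/4)MR² = (1/4)(1.58)(0.34)² = 0.045662 kg·m²; centre at d = 0.147 m, so the parallel axis theorem gives I = 0.045662 + (1.58)(0.147)² = 0.079804 kg·m².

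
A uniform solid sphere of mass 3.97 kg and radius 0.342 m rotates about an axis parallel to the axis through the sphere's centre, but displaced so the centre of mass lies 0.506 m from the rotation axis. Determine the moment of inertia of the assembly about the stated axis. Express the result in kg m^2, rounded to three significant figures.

I_cm = (2/5)MR² = (2/5)(3.97)(0.342)² = 0.18574 kg m^2; centre at d = 0.506 m, so I = I_cm + Md² gives I = 0.18574 + (3.97)(0.506)² = 1.2022 kg m^2.

1.20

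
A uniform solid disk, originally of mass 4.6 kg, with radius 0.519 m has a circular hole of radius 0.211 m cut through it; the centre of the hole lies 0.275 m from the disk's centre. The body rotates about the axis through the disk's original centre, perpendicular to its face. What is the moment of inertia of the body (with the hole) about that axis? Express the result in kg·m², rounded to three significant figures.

0.545

Unpierced body about its centre: I₀ = (1/2)MR² = (1/2)(4.6)(0.519)² = 0.61953 kg·m².
The removed disk has mass m = M·(r/R)² = (4.6)(0.211/0.519)² = 0.76031 kg (same uniform areal density).
Its moment of inertia about the rotation axis (parallel-axis theorem): I_hole = (1/2)mr² + md² = (1/2)(0.76031)(0.211)² + (0.76031)(0.275)² = 0.074423 kg·m².
Treating the hole as negative mass, I = I₀ − I_hole = 0.61953 − 0.074423 = 0.54511 kg·m².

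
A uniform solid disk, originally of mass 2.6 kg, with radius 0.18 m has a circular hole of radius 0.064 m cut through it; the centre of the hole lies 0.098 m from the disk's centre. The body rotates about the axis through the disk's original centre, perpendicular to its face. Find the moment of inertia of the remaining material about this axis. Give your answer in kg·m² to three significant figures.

0.0383

Unpierced body about its centre: I₀ = (1/2)MR² = (1/2)(2.6)(0.18)² = 0.04212 kg·m².
The removed disk has mass m = M·(r/R)² = (2.6)(0.064/0.18)² = 0.32869 kg (same uniform areal density).
Its moment of inertia about the rotation axis (parallel-axis theorem): I_hole = (1/2)mr² + md² = (1/2)(0.32869)(0.064)² + (0.32869)(0.098)² = 0.0038299 kg·m².
Treating the hole as negative mass, I = I₀ − I_hole = 0.04212 − 0.0038299 = 0.03829 kg·m².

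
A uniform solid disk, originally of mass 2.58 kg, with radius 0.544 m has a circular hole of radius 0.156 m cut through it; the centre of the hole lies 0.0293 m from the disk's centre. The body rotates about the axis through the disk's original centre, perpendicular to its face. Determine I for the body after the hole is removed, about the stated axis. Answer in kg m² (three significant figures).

0.379

Unpierced body about its centre: I₀ = (1/2)MR² = (1/2)(2.58)(0.544)² = 0.38176 kg m².
The removed disk has mass m = M·(r/R)² = (2.58)(0.156/0.544)² = 0.21216 kg (same uniform areal density).
Its moment of inertia about the rotation axis (parallel-axis theorem): I_hole = (1/2)mr² + md² = (1/2)(0.21216)(0.156)² + (0.21216)(0.0293)² = 0.0027637 kg m².
Treating the hole as negative mass, I = I₀ − I_hole = 0.38176 − 0.0027637 = 0.37899 kg m².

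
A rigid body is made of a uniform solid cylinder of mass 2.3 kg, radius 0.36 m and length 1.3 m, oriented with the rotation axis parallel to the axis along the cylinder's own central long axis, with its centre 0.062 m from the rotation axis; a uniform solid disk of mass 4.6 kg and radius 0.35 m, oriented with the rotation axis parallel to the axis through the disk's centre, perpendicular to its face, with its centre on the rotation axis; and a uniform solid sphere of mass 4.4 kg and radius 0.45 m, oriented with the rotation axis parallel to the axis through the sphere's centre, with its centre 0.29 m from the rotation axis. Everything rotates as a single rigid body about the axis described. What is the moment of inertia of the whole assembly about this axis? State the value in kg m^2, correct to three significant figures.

1.17

Solid cylinder: I_cm = (1/2)MR² = (1/2)(2.3)(0.36)² = 0.14904 kg m^2; centre at d = 0.062 m, so the parallel axis theorem gives I = 0.14904 + (2.3)(0.062)² = 0.15788 kg m^2.
Solid disk: I_cm = (1/2)MR² = (1/2)(4.6)(0.35)² = 0.28175 kg m^2; axis through the centre, so I = 0.28175 kg m^2.
Solid sphere: I_cm = (2/5)MR² = (2/5)(4.4)(0.45)² = 0.3564 kg m^2; centre at d = 0.29 m, so the parallel axis theorem gives I = 0.3564 + (4.4)(0.29)² = 0.72644 kg m^2.
Total I = 0.15788 + 0.28175 + 0.72644 = 1.1661 kg m^2.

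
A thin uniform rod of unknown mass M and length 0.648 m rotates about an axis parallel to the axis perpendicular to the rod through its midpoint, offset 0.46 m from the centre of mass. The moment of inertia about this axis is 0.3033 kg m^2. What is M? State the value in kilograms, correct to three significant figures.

1.23

I = I_cm + Md² = (1/12)ML² + Md² = M·[0.0833333·(0.648)² + (0.46)²] = M·0.24659.
So M = 0.3033 / 0.24659 = 1.23 kg.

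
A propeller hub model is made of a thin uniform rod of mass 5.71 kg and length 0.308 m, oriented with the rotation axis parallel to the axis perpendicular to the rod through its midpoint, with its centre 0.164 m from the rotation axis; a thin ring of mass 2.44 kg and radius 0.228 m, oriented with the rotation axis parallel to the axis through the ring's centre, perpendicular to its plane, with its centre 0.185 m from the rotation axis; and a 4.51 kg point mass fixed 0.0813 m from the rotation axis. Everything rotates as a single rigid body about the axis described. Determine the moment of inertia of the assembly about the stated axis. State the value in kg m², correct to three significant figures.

0.439

Thin rod: I_cm = (1/12)ML² = (1/12)(5.71)(0.308)² = 0.045139 kg m²; centre at d = 0.164 m, so I = I_cm + Md² gives I = 0.045139 + (5.71)(0.164)² = 0.19872 kg m².
Thin ring: I_cm = MR² = (2.44)(0.228)² = 0.12684 kg m²; centre at d = 0.185 m, so I = I_cm + Md² gives I = 0.12684 + (2.44)(0.185)² = 0.21035 kg m².
Point mass: I_cm = 0; centre at d = 0.0813 m, so I = I_cm + Md² gives I = 0 + (4.51)(0.0813)² = 0.02981 kg m².
Total I = 0.19872 + 0.21035 + 0.02981 = 0.43888 kg m².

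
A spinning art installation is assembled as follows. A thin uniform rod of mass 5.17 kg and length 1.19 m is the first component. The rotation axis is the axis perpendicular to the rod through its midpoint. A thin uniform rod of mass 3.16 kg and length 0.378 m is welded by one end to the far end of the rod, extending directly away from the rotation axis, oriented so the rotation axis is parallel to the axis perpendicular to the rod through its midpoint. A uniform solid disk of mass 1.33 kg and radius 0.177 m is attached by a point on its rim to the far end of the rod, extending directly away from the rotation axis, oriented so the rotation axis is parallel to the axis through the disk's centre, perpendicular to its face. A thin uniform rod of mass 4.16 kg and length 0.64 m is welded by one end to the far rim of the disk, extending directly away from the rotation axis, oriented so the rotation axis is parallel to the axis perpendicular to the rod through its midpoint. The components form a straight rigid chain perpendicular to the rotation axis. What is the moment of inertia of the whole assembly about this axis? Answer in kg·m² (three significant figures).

15.8

Thin rod: I_cm = (1/12)ML² = (1/12)(5.17)(1.19)² = 0.6101 kg·m²; axis through the centre, so I = 0.6101 kg·m².
Thin rod: I_cm = (1/12)ML² = (1/12)(3.16)(0.378)² = 0.037626 kg·m²; centre at d = 0.595 + 0.189 = 0.784 m, so I = I_cm + Md² gives I = 0.037626 + (3.16)(0.784)² = 1.9799 kg·m².
Solid disk: I_cm = (1/2)MR² = (1/2)(1.33)(0.177)² = 0.020834 kg·m²; centre at d = 0.595 + 0.189 + 0.189 + 0.177 = 1.15 m, so I = I_cm + Md² gives I = 0.020834 + (1.33)(1.15)² = 1.7798 kg·m².
Thin rod: I_cm = (1/12)ML² = (1/12)(4.16)(0.64)² = 0.14199 kg·m²; centre at d = 0.595 + 0.189 + 0.189 + 0.177 + 0.177 + 0.32 = 1.647 m, so I = I_cm + Md² gives I = 0.14199 + (4.16)(1.647)² = 11.426 kg·m².
Total I = 0.6101 + 1.9799 + 1.7798 + 11.426 = 15.796 kg·m².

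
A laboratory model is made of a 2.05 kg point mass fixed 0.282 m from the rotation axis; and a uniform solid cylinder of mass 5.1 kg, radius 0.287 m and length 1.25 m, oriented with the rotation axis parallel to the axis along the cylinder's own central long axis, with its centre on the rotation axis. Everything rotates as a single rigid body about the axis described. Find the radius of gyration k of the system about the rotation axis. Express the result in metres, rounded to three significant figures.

Point mass: I_cm = 0; centre at d = 0.282 m, so the parallel axis theorem gives I = 0 + (2.05)(0.282)² = 0.16302 kg m^2.
Solid cylinder: I_cm = (1/2)MR² = (1/2)(5.1)(0.287)² = 0.21004 kg m^2; axis through the centre, so I = 0.21004 kg m^2.
Total I = 0.37307 kg m^2; total mass M = 7.15 kg.
k = √(I/M) = √(0.37307/7.15) = 0.22842 m.

0.228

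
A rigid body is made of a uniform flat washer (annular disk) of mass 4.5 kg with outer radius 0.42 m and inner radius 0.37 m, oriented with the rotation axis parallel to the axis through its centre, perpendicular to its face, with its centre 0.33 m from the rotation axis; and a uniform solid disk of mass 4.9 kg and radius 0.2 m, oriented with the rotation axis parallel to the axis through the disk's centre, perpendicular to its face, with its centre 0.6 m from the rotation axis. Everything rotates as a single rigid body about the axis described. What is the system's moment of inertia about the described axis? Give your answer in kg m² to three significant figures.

3.06

Annular disk: I_cm = (1/2)M(R²+r²) = (1/2)(4.5)[(0.42)² + (0.37)²] = 0.70492 kg m²; centre at d = 0.33 m, so I = I_cm + Md² gives I = 0.70492 + (4.5)(0.33)² = 1.195 kg m².
Solid disk: I_cm = (1/2)MR² = (1/2)(4.9)(0.2)² = 0.098 kg m²; centre at d = 0.6 m, so I = I_cm + Md² gives I = 0.098 + (4.9)(0.6)² = 1.862 kg m².
Total I = 1.195 + 1.862 = 3.057 kg m².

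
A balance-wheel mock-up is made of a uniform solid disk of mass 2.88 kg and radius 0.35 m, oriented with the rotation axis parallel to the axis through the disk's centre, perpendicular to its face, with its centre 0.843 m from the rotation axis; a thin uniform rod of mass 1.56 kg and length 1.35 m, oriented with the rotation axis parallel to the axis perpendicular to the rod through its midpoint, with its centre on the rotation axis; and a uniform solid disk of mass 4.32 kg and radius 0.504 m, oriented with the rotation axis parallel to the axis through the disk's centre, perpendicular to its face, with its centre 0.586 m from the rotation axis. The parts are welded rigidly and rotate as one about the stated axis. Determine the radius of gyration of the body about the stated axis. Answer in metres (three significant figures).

Solid disk: I_cm = (1/2)MR² = (1/2)(2.88)(0.35)² = 0.1764 kg m^2; centre at d = 0.843 m, so the parallel axis theorem gives I = 0.1764 + (2.88)(0.843)² = 2.2231 kg m^2.
Thin rod: I_cm = (1/12)ML² = (1/12)(1.56)(1.35)² = 0.23693 kg m^2; axis through the centre, so I = 0.23693 kg m^2.
Solid disk: I_cm = (1/2)MR² = (1/2)(4.32)(0.504)² = 0.54867 kg m^2; centre at d = 0.586 m, so the parallel axis theorem gives I = 0.54867 + (4.32)(0.586)² = 2.0321 kg m^2.
Total I = 4.4921 kg m^2; total mass M = 8.76 kg.
k = √(I/M) = √(4.4921/8.76) = 0.7161 m.

0.716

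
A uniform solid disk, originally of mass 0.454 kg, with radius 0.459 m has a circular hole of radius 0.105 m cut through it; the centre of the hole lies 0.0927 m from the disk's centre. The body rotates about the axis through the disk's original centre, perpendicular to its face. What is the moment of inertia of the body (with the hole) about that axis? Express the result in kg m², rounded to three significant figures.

Unpierced body about its centre: I₀ = (1/2)MR² = (1/2)(0.454)(0.459)² = 0.047825 kg m².
The removed disk has mass m = M·(r/R)² = (0.454)(0.105/0.459)² = 0.023758 kg (same uniform areal density).
Its moment of inertia about the rotation axis (parallel-axis theorem): I_hole = (1/2)mr² + md² = (1/2)(0.023758)(0.105)² + (0.023758)(0.0927)² = 0.00033512 kg m².
Treating the hole as negative mass, I = I₀ − I_hole = 0.047825 − 0.00033512 = 0.047489 kg m².

0.0475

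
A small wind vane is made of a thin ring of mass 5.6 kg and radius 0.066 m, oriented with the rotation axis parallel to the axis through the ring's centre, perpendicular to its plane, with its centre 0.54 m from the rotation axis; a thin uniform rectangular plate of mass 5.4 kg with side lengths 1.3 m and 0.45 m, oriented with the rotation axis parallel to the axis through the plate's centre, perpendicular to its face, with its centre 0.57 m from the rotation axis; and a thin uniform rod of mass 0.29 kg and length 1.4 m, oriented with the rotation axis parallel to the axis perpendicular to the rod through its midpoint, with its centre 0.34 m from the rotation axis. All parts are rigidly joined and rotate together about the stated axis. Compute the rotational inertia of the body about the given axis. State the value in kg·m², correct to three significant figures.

4.34

Thin ring: I_cm = MR² = (5.6)(0.066)² = 0.024394 kg·m²; centre at d = 0.54 m, so the parallel axis theorem gives I = 0.024394 + (5.6)(0.54)² = 1.6574 kg·m².
Rectangular plate: I_cm = (1/12)M(a²+b²) = (1/12)(5.4)[(1.3)² + (0.45)²] = 0.85163 kg·m²; centre at d = 0.57 m, so the parallel axis theorem gives I = 0.85163 + (5.4)(0.57)² = 2.6061 kg·m².
Thin rod: I_cm = (1/12)ML² = (1/12)(0.29)(1.4)² = 0.047367 kg·m²; centre at d = 0.34 m, so the parallel axis theorem gives I = 0.047367 + (0.29)(0.34)² = 0.080891 kg·m².
Total I = 1.6574 + 2.6061 + 0.080891 = 4.3443 kg·m².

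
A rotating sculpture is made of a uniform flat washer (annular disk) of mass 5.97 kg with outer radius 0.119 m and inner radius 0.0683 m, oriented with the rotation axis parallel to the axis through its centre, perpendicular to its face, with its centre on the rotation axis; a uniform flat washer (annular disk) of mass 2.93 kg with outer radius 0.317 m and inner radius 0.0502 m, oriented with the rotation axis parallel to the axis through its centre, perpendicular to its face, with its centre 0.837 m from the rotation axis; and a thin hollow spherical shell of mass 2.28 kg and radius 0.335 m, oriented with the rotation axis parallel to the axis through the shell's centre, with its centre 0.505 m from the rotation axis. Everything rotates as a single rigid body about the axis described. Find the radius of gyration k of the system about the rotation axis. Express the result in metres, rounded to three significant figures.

0.519

Annular disk: I_cm = (1/2)M(R²+r²) = (1/2)(5.97)[(0.119)² + (0.0683)²] = 0.056195 kg·m²; axis through the centre, so I = 0.056195 kg·m².
Annular disk: I_cm = (1/2)M(R²+r²) = (1/2)(2.93)[(0.317)² + (0.0502)²] = 0.15091 kg·m²; centre at d = 0.837 m, so I = I_cm + Md² gives I = 0.15091 + (2.93)(0.837)² = 2.2036 kg·m².
Spherical shell: I_cm = (2/3)MR² = (2/3)(2.28)(0.335)² = 0.17058 kg·m²; centre at d = 0.505 m, so I = I_cm + Md² gives I = 0.17058 + (2.28)(0.505)² = 0.75204 kg·m².
Total I = 3.0118 kg·m²; total mass M = 11.18 kg.
k = √(I/M) = √(3.0118/11.18) = 0.51903 m.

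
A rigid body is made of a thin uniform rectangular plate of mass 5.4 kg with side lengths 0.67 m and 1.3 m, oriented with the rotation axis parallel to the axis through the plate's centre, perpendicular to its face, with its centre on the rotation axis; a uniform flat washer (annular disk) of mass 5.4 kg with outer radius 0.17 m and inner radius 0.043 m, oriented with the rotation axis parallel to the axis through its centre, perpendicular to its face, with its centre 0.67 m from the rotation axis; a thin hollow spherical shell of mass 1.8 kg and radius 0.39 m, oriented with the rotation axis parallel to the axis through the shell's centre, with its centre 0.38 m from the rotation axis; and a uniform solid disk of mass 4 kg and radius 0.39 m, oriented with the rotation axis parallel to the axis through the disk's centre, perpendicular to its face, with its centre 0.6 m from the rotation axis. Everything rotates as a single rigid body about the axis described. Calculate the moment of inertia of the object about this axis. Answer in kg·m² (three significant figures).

5.66

Rectangular plate: I_cm = (1/12)M(a²+b²) = (1/12)(5.4)[(0.67)² + (1.3)²] = 0.96251 kg·m²; axis through the centre, so I = 0.96251 kg·m².
Annular disk: I_cm = (1/2)M(R²+r²) = (1/2)(5.4)[(0.17)² + (0.043)²] = 0.083022 kg·m²; centre at d = 0.67 m, so the parallel axis theorem gives I = 0.083022 + (5.4)(0.67)² = 2.5071 kg·m².
Spherical shell: I_cm = (2/3)MR² = (2/3)(1.8)(0.39)² = 0.18252 kg·m²; centre at d = 0.38 m, so the parallel axis theorem gives I = 0.18252 + (1.8)(0.38)² = 0.44244 kg·m².
Solid disk: I_cm = (1/2)MR² = (1/2)(4)(0.39)² = 0.3042 kg·m²; centre at d = 0.6 m, so the parallel axis theorem gives I = 0.3042 + (4)(0.6)² = 1.7442 kg·m².
Total I = 0.96251 + 2.5071 + 0.44244 + 1.7442 = 5.6562 kg·m².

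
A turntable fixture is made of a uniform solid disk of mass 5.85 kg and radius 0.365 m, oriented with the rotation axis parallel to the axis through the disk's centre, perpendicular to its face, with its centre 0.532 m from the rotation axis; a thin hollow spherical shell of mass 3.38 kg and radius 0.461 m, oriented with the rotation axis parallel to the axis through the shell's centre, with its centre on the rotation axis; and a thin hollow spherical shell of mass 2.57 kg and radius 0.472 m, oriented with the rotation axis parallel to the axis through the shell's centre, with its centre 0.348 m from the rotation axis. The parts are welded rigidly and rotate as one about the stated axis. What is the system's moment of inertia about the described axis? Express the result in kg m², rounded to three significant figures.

Solid disk: I_cm = (1/2)MR² = (1/2)(5.85)(0.365)² = 0.38968 kg m²; centre at d = 0.532 m, so I = I_cm + Md² gives I = 0.38968 + (5.85)(0.532)² = 2.0454 kg m².
Spherical shell: I_cm = (2/3)MR² = (2/3)(3.38)(0.461)² = 0.47888 kg m²; axis through the centre, so I = 0.47888 kg m².
Spherical shell: I_cm = (2/3)MR² = (2/3)(2.57)(0.472)² = 0.3817 kg m²; centre at d = 0.348 m, so I = I_cm + Md² gives I = 0.3817 + (2.57)(0.348)² = 0.69294 kg m².
Total I = 2.0454 + 0.47888 + 0.69294 = 3.2172 kg m².

3.22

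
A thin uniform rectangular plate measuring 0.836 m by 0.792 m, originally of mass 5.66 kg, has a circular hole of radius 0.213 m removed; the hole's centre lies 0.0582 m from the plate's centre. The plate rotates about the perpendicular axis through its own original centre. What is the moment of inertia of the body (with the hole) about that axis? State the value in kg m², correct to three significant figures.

0.594

Unpierced body about its centre: I₀ = (1/12)M(a²+b²) = (1/12)(5.66)[(0.836)² + (0.792)²] = 0.62551 kg m².
The removed disk has mass m = M·πr²/(ab) = (5.66)·π(0.213)²/(0.836·0.792) = 1.2184 kg (same uniform areal density).
Its moment of inertia about the rotation axis (parallel-axis theorem): I_hole = (1/2)mr² + md² = (1/2)(1.2184)(0.213)² + (1.2184)(0.0582)² = 0.031766 kg m².
Treating the hole as negative mass, I = I₀ − I_hole = 0.62551 − 0.031766 = 0.59374 kg m².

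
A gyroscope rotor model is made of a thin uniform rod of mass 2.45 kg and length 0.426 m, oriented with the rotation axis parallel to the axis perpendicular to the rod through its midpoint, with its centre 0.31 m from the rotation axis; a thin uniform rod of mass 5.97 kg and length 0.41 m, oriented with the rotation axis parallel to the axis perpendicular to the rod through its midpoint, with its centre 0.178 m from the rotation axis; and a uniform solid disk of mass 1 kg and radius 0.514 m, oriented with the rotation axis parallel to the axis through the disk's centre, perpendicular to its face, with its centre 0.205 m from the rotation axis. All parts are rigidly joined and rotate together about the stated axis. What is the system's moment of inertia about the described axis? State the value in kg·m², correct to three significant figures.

Thin rod: I_cm = (1/12)ML² = (1/12)(2.45)(0.426)² = 0.037051 kg·m²; centre at d = 0.31 m, so the parallel axis theorem gives I = 0.037051 + (2.45)(0.31)² = 0.2725 kg·m².
Thin rod: I_cm = (1/12)ML² = (1/12)(5.97)(0.41)² = 0.08363 kg·m²; centre at d = 0.178 m, so the parallel axis theorem gives I = 0.08363 + (5.97)(0.178)² = 0.27278 kg·m².
Solid disk: I_cm = (1/2)MR² = (1/2)(1)(0.514)² = 0.1321 kg·m²; centre at d = 0.205 m, so the parallel axis theorem gives I = 0.1321 + (1)(0.205)² = 0.17412 kg·m².
Total I = 0.2725 + 0.27278 + 0.17412 = 0.7194 kg·m².

0.719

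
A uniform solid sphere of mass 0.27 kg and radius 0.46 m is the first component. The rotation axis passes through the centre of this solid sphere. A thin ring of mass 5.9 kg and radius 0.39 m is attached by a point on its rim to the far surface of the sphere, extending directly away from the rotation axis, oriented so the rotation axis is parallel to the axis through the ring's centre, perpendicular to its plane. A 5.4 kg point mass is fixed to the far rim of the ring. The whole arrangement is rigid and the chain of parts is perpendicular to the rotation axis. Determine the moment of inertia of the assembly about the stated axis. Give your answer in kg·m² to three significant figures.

Solid sphere: I_cm = (2/5)MR² = (2/5)(0.27)(0.46)² = 0.022853 kg·m²; axis through the centre, so I = 0.022853 kg·m².
Thin ring: I_cm = MR² = (5.9)(0.39)² = 0.89739 kg·m²; centre at d = 0.46 + 0.39 = 0.85 m, so I = I_cm + Md² gives I = 0.89739 + (5.9)(0.85)² = 5.1601 kg·m².
Point mass: I_cm = 0; centre at d = 0.46 + 0.39 + 0.39 = 1.24 m, so I = I_cm + Md² gives I = 0 + (5.4)(1.24)² = 8.303 kg·m².
Total I = 0.022853 + 5.1601 + 8.303 = 13.486 kg·m².

13.5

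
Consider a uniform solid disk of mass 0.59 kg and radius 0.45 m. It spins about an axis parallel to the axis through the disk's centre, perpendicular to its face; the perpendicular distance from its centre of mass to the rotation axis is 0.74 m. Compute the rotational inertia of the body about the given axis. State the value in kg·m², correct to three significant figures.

0.383

I_cm = (1/2)MR² = (1/2)(0.59)(0.45)² = 0.059737 kg·m²; centre at d = 0.74 m, so the parallel axis theorem gives I = 0.059737 + (0.59)(0.74)² = 0.38282 kg·m².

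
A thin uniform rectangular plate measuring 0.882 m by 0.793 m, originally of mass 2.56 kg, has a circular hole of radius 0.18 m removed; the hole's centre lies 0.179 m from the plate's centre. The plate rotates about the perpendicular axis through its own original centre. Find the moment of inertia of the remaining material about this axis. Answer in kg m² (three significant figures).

0.282

Unpierced body about its centre: I₀ = (1/12)M(a²+b²) = (1/12)(2.56)[(0.882)² + (0.793)²] = 0.30011 kg m².
The removed disk has mass m = M·πr²/(ab) = (2.56)·π(0.18)²/(0.882·0.793) = 0.37256 kg (same uniform areal density).
Its moment of inertia about the rotation axis (parallel-axis theorem): I_hole = (1/2)mr² + md² = (1/2)(0.37256)(0.18)² + (0.37256)(0.179)² = 0.017973 kg m².
Treating the hole as negative mass, I = I₀ − I_hole = 0.30011 − 0.017973 = 0.28214 kg m².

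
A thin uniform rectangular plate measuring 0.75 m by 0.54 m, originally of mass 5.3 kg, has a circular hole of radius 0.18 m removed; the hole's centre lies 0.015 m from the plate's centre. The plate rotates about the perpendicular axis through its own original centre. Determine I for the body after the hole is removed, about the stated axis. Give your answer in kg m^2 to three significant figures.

Unpierced body about its centre: I₀ = (1/12)M(a²+b²) = (1/12)(5.3)[(0.75)² + (0.54)²] = 0.37723 kg m^2.
The removed disk has mass m = M·πr²/(ab) = (5.3)·π(0.18)²/(0.75·0.54) = 1.332 kg (same uniform areal density).
Its moment of inertia about the rotation axis (parallel-axis theorem): I_hole = (1/2)mr² + md² = (1/2)(1.332)(0.18)² + (1.332)(0.015)² = 0.021879 kg m^2.
Treating the hole as negative mass, I = I₀ − I_hole = 0.37723 − 0.021879 = 0.35535 kg m^2.

0.355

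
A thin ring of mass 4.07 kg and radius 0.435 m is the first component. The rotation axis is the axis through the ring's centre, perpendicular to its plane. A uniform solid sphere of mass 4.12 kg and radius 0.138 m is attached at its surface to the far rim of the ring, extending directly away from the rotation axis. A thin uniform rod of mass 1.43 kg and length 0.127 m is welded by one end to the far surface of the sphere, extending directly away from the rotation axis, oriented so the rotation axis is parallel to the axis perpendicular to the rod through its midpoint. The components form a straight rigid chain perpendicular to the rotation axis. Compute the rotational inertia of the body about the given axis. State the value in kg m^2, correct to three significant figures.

Thin ring: I_cm = MR² = (4.07)(0.435)² = 0.77015 kg m^2; axis through the centre, so I = 0.77015 kg m^2.
Solid sphere: I_cm = (2/5)MR² = (2/5)(4.12)(0.138)² = 0.031385 kg m^2; centre at d = 0.435 + 0.138 = 0.573 m, so the parallel axis theorem gives I = 0.031385 + (4.12)(0.573)² = 1.3841 kg m^2.
Thin rod: I_cm = (1/12)ML² = (1/12)(1.43)(0.127)² = 0.001922 kg m^2; centre at d = 0.435 + 0.138 + 0.138 + 0.0635 = 0.7745 m, so the parallel axis theorem gives I = 0.001922 + (1.43)(0.7745)² = 0.85971 kg m^2.
Total I = 0.77015 + 1.3841 + 0.85971 = 3.014 kg m^2.

3.01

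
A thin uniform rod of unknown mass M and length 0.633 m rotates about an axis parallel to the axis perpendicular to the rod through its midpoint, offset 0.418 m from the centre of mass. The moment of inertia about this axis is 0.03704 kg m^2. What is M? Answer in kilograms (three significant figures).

I = I_cm + Md² = (1/12)ML² + Md² = M·[0.0833333·(0.633)² + (0.418)²] = M·0.20811.
So M = 0.03704 / 0.20811 = 0.17798 kg.

0.178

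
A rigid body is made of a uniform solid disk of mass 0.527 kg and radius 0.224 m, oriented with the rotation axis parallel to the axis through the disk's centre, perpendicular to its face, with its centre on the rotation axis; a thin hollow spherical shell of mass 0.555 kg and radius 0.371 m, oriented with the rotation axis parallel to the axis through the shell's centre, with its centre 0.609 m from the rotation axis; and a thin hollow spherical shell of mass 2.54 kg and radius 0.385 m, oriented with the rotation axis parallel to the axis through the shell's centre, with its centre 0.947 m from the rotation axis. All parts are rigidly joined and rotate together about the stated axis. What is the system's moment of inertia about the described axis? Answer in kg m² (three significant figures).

2.80

Solid disk: I_cm = (1/2)MR² = (1/2)(0.527)(0.224)² = 0.013221 kg m²; axis through the centre, so I = 0.013221 kg m².
Spherical shell: I_cm = (2/3)MR² = (2/3)(0.555)(0.371)² = 0.050927 kg m²; centre at d = 0.609 m, so the parallel axis theorem gives I = 0.050927 + (0.555)(0.609)² = 0.25677 kg m².
Spherical shell: I_cm = (2/3)MR² = (2/3)(2.54)(0.385)² = 0.25099 kg m²; centre at d = 0.947 m, so the parallel axis theorem gives I = 0.25099 + (2.54)(0.947)² = 2.5289 kg m².
Total I = 0.013221 + 0.25677 + 2.5289 = 2.7989 kg m².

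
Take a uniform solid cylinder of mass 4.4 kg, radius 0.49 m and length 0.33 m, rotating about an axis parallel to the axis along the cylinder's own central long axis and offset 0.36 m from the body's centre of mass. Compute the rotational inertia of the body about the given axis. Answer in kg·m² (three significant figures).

I_cm = (1/2)MR² = (1/2)(4.4)(0.49)² = 0.52822 kg·m²; centre at d = 0.36 m, so the parallel axis theorem gives I = 0.52822 + (4.4)(0.36)² = 1.0985 kg·m².

1.10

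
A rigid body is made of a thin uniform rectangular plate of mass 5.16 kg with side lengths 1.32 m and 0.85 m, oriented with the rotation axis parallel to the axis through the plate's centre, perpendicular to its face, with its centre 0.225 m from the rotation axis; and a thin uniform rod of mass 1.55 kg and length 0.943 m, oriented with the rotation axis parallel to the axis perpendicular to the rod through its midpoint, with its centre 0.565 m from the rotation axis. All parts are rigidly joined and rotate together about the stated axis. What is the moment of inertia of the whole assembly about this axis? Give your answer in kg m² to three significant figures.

1.93

Rectangular plate: I_cm = (1/12)M(a²+b²) = (1/12)(5.16)[(1.32)² + (0.85)²] = 1.0599 kg m²; centre at d = 0.225 m, so I = I_cm + Md² gives I = 1.0599 + (5.16)(0.225)² = 1.3211 kg m².
Thin rod: I_cm = (1/12)ML² = (1/12)(1.55)(0.943)² = 0.11486 kg m²; centre at d = 0.565 m, so I = I_cm + Md² gives I = 0.11486 + (1.55)(0.565)² = 0.60966 kg m².
Total I = 1.3211 + 0.60966 = 1.9308 kg m².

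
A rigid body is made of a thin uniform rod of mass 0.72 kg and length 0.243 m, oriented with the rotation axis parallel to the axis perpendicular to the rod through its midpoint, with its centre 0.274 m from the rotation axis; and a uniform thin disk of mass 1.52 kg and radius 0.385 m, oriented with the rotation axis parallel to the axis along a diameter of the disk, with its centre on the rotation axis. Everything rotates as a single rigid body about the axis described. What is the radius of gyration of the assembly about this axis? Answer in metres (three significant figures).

Thin rod: I_cm = (1/12)ML² = (1/12)(0.72)(0.243)² = 0.0035429 kg·m²; centre at d = 0.274 m, so I = I_cm + Md² gives I = 0.0035429 + (0.72)(0.274)² = 0.057598 kg·m².
Thin disk: I_cm = (1/4)MR² = (1/4)(1.52)(0.385)² = 0.056326 kg·m²; axis through the centre, so I = 0.056326 kg·m².
Total I = 0.11392 kg·m²; total mass M = 2.24 kg.
k = √(I/M) = √(0.11392/2.24) = 0.22552 m.

0.226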